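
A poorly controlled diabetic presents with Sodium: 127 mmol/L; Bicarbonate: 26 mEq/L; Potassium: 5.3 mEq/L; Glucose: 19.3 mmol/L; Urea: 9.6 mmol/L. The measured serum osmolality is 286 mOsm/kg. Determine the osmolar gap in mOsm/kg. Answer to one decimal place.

3.1 mOsm/kg

Calculated osmolality = 2·Na + glucose + urea
= 2·127 + 19.3 + 9.6
= 254 + 19.30 + 9.60
= 282.9 mOsm/kg ≈ 282.9 mOsm/kg
Osmolar gap = measured − calculated = 286 − 282.9 = 3.1 mOsm/kg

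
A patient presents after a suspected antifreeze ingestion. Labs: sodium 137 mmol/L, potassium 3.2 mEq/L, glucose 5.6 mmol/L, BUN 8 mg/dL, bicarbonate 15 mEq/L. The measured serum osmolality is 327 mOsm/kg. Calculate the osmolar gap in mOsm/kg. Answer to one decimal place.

Calculated osmolality = 2·Na + glucose + BUN/2.8
= 2·137 + 5.6 + 8/2.8
= 274 + 5.60 + 2.86
= 282.46 mOsm/kg ≈ 282.5 mOsm/kg
Osmolar gap = measured − calculated = 327 − 282.5 = 44.5 mOsm/kg

44.5 mOsm/kg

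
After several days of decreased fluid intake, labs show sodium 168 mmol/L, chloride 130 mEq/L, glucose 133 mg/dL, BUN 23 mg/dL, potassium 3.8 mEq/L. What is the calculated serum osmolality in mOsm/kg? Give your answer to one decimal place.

Calculated osmolality = 2·Na + glucose/18 + BUN/2.8
= 2·168 + 133/18 + 23/2.8
= 336 + 7.39 + 8.21
= 351.6 mOsm/kg

351.6 mOsm/kg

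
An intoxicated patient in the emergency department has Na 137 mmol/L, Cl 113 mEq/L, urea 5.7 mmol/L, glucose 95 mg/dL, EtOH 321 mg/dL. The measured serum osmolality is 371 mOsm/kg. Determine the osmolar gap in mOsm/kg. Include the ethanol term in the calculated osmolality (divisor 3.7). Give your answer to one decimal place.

-0.7 mOsm/kg

Calculated osmolality = 2·Na + glucose/18 + urea + ethanol/3.7
= 2·137 + 95/18 + 5.7 + 321/3.7
= 274 + 5.28 + 5.70 + 86.76
= 371.74 mOsm/kg ≈ 371.7 mOsm/kg
Osmolar gap = measured − calculated = 371 − 371.7 = -0.7 mOsm/kg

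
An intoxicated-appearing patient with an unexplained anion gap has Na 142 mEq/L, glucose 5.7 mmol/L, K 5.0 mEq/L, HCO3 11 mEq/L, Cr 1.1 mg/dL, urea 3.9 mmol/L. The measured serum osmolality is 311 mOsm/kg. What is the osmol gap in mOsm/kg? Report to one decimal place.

Calculated osmolality = 2·Na + glucose + urea
= 2·142 + 5.7 + 3.9
= 284 + 5.70 + 3.90
= 293.6 mOsm/kg ≈ 293.6 mOsm/kg
Osmolar gap = measured − calculated = 311 − 293.6 = 17.4 mOsm/kg

17.4 mOsm/kg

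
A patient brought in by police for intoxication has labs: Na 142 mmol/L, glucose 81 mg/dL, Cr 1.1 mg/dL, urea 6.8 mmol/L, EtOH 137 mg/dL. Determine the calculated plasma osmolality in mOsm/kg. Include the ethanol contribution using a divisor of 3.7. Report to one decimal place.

Calculated osmolality = 2·Na + glucose/18 + urea + ethanol/3.7
= 2·142 + 81/18 + 6.8 + 137/3.7
= 284 + 4.50 + 6.80 + 37.03
= 332.33 mOsm/kg

332.3 mOsm/kg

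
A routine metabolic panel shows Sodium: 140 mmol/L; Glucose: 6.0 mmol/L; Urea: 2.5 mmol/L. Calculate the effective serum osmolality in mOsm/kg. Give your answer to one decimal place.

Effective osmolality excludes urea (freely permeant across cell membranes):
2·Na + glucose
= 2·140 + 6
= 280 + 6
= 286 mOsm/kg

286.0 mOsm/kg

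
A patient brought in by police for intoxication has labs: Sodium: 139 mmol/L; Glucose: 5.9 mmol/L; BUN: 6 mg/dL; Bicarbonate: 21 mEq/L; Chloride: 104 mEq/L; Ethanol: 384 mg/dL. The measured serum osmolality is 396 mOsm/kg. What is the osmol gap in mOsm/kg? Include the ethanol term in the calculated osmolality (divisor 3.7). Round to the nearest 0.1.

Calculated osmolality = 2·Na + glucose + BUN/2.8 + ethanol/3.7
= 2·139 + 5.9 + 6/2.8 + 384/3.7
= 278 + 5.90 + 2.14 + 103.78
= 389.82 mOsm/kg ≈ 389.8 mOsm/kg
Osmolar gap = measured − calculated = 396 − 389.8 = 6.2 mOsm/kg

6.2 mOsm/kg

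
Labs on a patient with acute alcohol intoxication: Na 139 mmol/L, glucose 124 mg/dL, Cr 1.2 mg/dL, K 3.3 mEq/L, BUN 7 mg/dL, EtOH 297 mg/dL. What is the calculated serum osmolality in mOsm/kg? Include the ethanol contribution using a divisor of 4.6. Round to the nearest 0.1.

Calculated osmolality = 2·Na + glucose/18 + BUN/2.8 + ethanol/4.6
= 2·139 + 124/18 + 7/2.8 + 297/4.6
= 278 + 6.89 + 2.50 + 64.57
= 351.96 mOsm/kg

352.0 mOsm/kg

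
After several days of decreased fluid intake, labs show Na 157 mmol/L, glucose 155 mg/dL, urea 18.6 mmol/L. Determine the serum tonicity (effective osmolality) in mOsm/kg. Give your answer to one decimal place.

322.6 mOsm/kg

Effective osmolality excludes urea (freely permeant across cell membranes):
2·Na + glucose/18
= 2·157 + 155/18
= 314 + 8.61
= 322.61 mOsm/kg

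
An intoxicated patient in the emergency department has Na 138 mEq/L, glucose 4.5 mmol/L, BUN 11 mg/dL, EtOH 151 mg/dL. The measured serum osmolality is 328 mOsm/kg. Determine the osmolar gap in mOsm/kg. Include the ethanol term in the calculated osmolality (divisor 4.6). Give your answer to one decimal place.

10.7 mOsm/kg

Calculated osmolality = 2·Na + glucose + BUN/2.8 + ethanol/4.6
= 2·138 + 4.5 + 11/2.8 + 151/4.6
= 276 + 4.50 + 3.93 + 32.83
= 317.26 mOsm/kg ≈ 317.3 mOsm/kg
Osmolar gap = measured − calculated = 328 − 317.3 = 10.7 mOsm/kg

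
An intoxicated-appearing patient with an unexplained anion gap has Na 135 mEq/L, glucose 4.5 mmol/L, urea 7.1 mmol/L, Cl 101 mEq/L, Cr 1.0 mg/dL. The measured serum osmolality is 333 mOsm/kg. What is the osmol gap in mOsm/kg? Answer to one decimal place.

Calculated osmolality = 2·Na + glucose + urea
= 2·135 + 4.5 + 7.1
= 270 + 4.50 + 7.10
= 281.6 mOsm/kg ≈ 281.6 mOsm/kg
Osmolar gap = measured − calculated = 333 − 281.6 = 51.4 mOsm/kg

51.4 mOsm/kg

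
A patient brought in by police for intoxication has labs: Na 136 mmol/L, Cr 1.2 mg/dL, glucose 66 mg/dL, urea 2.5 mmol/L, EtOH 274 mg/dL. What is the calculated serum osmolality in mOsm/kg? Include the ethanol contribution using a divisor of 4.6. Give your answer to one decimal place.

Calculated osmolality = 2·Na + glucose/18 + urea + ethanol/4.6
= 2·136 + 66/18 + 2.5 + 274/4.6
= 272 + 3.67 + 2.50 + 59.57
= 337.74 mOsm/kg

337.7 mOsm/kg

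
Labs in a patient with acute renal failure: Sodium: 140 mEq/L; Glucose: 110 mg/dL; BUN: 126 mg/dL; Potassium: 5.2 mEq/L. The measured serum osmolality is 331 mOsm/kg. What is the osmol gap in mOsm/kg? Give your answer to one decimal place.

-0.1 mOsm/kg

Calculated osmolality = 2·Na + glucose/18 + BUN/2.8
= 2·140 + 110/18 + 126/2.8
= 280 + 6.11 + 45
= 331.11 mOsm/kg ≈ 331.1 mOsm/kg
Osmolar gap = measured − calculated = 331 − 331.1 = -0.1 mOsm/kg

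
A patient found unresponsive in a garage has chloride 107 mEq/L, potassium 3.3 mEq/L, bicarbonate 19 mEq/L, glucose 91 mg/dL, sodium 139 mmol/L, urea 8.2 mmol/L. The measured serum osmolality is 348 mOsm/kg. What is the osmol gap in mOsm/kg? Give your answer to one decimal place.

56.7 mOsm/kg

Calculated osmolality = 2·Na + glucose/18 + urea
= 2·139 + 91/18 + 8.2
= 278 + 5.06 + 8.20
= 291.26 mOsm/kg ≈ 291.3 mOsm/kg
Osmolar gap = measured − calculated = 348 − 291.3 = 56.7 mOsm/kg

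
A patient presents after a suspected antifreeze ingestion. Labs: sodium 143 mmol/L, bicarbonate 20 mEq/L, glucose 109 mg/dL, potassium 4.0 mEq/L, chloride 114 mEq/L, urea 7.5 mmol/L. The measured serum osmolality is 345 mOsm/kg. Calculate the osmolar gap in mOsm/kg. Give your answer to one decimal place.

Calculated osmolality = 2·Na + glucose/18 + urea
= 2·143 + 109/18 + 7.5
= 286 + 6.06 + 7.50
= 299.56 mOsm/kg ≈ 299.6 mOsm/kg
Osmolar gap = measured − calculated = 345 − 299.6 = 45.4 mOsm/kg

45.4 mOsm/kg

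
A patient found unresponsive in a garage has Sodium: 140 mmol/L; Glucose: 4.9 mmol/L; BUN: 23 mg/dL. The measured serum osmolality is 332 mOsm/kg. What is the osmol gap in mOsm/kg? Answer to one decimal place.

Calculated osmolality = 2·Na + glucose + BUN/2.8
= 2·140 + 4.9 + 23/2.8
= 280 + 4.90 + 8.21
= 293.11 mOsm/kg ≈ 293.1 mOsm/kg
Osmolar gap = measured − calculated = 332 − 293.1 = 38.9 mOsm/kg

38.9 mOsm/kg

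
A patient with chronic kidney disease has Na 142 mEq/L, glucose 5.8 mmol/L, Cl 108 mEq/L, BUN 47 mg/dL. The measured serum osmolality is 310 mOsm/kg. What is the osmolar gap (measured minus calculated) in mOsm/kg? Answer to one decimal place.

3.4 mOsm/kg

Calculated osmolality = 2·Na + glucose + BUN/2.8
= 2·142 + 5.8 + 47/2.8
= 284 + 5.80 + 16.79
= 306.59 mOsm/kg ≈ 306.6 mOsm/kg
Osmolar gap = measured − calculated = 310 − 306.6 = 3.4 mOsm/kg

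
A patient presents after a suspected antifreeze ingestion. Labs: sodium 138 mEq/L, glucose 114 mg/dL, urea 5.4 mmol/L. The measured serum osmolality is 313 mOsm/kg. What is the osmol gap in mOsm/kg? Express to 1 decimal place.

25.3 mOsm/kg

Calculated osmolality = 2·Na + glucose/18 + urea
= 2·138 + 114/18 + 5.4
= 276 + 6.33 + 5.40
= 287.73 mOsm/kg ≈ 287.7 mOsm/kg
Osmolar gap = measured − calculated = 313 − 287.7 = 25.3 mOsm/kg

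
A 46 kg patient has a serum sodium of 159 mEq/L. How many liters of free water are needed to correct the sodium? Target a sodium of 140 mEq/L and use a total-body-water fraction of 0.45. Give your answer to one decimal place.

2.8 L

TBW = 0.45 · 46 = 20.7 L
Free water deficit = TBW · (Na/140 − 1)
= 20.7 · (159/140 − 1)
= 20.7 · 0.1357
= 2.81 L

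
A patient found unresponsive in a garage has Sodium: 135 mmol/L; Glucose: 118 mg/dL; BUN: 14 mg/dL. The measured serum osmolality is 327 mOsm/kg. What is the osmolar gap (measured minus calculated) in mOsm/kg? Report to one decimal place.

45.4 mOsm/kg

Calculated osmolality = 2·Na + glucose/18 + BUN/2.8
= 2·135 + 118/18 + 14/2.8
= 270 + 6.56 + 5
= 281.56 mOsm/kg ≈ 281.6 mOsm/kg
Osmolar gap = measured − calculated = 327 − 281.6 = 45.4 mOsm/kg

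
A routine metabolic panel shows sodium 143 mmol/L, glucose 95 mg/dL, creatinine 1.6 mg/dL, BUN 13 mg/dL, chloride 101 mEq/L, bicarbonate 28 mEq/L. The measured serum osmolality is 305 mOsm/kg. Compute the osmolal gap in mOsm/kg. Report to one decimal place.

9.1 mOsm/kg

Calculated osmolality = 2·Na + glucose/18 + BUN/2.8
= 2·143 + 95/18 + 13/2.8
= 286 + 5.28 + 4.64
= 295.92 mOsm/kg ≈ 295.9 mOsm/kg
Osmolar gap = measured − calculated = 305 − 295.9 = 9.1 mOsm/kg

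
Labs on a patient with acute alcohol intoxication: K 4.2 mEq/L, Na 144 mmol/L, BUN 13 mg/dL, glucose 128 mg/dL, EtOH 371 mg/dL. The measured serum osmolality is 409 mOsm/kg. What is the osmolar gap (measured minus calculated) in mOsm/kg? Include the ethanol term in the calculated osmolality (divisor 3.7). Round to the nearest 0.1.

9.0 mOsm/kg

Calculated osmolality = 2·Na + glucose/18 + BUN/2.8 + ethanol/3.7
= 2·144 + 128/18 + 13/2.8 + 371/3.7
= 288 + 7.11 + 4.64 + 100.27
= 400.02 mOsm/kg ≈ 400.0 mOsm/kg
Osmolar gap = measured − calculated = 409 − 400.0 = 9.0 mOsm/kg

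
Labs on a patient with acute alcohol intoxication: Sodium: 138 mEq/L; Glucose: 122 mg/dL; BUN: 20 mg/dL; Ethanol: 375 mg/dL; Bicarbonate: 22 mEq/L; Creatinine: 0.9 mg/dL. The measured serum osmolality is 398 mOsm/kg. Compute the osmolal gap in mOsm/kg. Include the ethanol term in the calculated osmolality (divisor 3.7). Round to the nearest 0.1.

Calculated osmolality = 2·Na + glucose/18 + BUN/2.8 + ethanol/3.7
= 2·138 + 122/18 + 20/2.8 + 375/3.7
= 276 + 6.78 + 7.14 + 101.35
= 391.27 mOsm/kg ≈ 391.3 mOsm/kg
Osmolar gap = measured − calculated = 398 − 391.3 = 6.7 mOsm/kg

6.7 mOsm/kg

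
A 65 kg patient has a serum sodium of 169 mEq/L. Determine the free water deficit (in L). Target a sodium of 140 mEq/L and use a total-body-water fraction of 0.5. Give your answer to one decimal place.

6.7 L

TBW = 0.5 · 65 = 32.5 L
Free water deficit = TBW · (Na/140 − 1)
= 32.5 · (169/140 − 1)
= 32.5 · 0.2071
= 6.73 L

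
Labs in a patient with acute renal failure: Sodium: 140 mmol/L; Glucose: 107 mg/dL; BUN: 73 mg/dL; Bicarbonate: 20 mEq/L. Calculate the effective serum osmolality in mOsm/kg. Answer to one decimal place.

285.9 mOsm/kg

Effective osmolality excludes urea (freely permeant across cell membranes):
2·Na + glucose/18
= 2·140 + 107/18
= 280 + 5.94
= 285.94 mOsm/kg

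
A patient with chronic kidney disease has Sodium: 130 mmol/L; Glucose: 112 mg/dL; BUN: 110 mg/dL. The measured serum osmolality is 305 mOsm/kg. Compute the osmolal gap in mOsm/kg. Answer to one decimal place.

Calculated osmolality = 2·Na + glucose/18 + BUN/2.8
= 2·130 + 112/18 + 110/2.8
= 260 + 6.22 + 39.29
= 305.51 mOsm/kg ≈ 305.5 mOsm/kg
Osmolar gap = measured − calculated = 305 − 305.5 = -0.5 mOsm/kg

-0.5 mOsm/kg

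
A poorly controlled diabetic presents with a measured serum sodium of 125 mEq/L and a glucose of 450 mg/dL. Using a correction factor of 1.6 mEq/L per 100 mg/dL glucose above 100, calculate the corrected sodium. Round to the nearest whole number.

Corrected Na = measured Na + 1.6 · (glucose − 100)/100
= 125 + 1.6 · (450 − 100)/100
= 125 + 5.6
= 130.6 mEq/L

131 mEq/L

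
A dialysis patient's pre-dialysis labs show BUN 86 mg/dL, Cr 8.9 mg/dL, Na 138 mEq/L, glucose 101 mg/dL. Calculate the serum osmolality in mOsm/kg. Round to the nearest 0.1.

312.3 mOsm/kg

Calculated osmolality = 2·Na + glucose/18 + BUN/2.8
= 2·138 + 101/18 + 86/2.8
= 276 + 5.61 + 30.71
= 312.32 mOsm/kg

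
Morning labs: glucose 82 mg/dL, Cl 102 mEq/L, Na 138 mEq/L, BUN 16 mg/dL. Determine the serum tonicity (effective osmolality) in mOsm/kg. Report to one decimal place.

280.6 mOsm/kg

Effective osmolality excludes urea (freely permeant across cell membranes):
2·Na + glucose/18
= 2·138 + 82/18
= 276 + 4.56
= 280.56 mOsm/kg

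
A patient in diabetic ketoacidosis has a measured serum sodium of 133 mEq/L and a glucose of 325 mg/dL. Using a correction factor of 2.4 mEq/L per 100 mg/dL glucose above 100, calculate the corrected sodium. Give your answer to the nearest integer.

Corrected Na = measured Na + 2.4 · (glucose − 100)/100
= 133 + 2.4 · (325 − 100)/100
= 133 + 5.4
= 138.4 mEq/L

138 mEq/L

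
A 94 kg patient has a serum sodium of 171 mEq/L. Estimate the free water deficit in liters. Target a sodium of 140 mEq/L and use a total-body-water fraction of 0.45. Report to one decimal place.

TBW = 0.45 · 94 = 42.3 L
Free water deficit = TBW · (Na/140 − 1)
= 42.3 · (171/140 − 1)
= 42.3 · 0.2214
= 9.37 L

9.4 L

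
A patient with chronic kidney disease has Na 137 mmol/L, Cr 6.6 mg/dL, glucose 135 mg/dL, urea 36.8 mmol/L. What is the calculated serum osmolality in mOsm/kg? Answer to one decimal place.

Calculated osmolality = 2·Na + glucose/18 + urea
= 2·137 + 135/18 + 36.8
= 274 + 7.50 + 36.80
= 318.3 mOsm/kg

318.3 mOsm/kg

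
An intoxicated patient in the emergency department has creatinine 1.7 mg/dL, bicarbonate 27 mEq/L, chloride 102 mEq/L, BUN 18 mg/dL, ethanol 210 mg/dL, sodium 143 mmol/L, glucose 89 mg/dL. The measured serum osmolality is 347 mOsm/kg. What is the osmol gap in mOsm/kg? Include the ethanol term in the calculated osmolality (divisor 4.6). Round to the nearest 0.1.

4.0 mOsm/kg

Calculated osmolality = 2·Na + glucose/18 + BUN/2.8 + ethanol/4.6
= 2·143 + 89/18 + 18/2.8 + 210/4.6
= 286 + 4.94 + 6.43 + 45.65
= 343.02 mOsm/kg ≈ 343.0 mOsm/kg
Osmolar gap = measured − calculated = 347 − 343.0 = 4.0 mOsm/kg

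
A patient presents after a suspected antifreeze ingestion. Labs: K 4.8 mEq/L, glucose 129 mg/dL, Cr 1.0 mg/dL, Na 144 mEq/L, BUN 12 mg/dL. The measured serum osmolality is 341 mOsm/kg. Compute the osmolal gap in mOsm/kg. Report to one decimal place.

Calculated osmolality = 2·Na + glucose/18 + BUN/2.8
= 2·144 + 129/18 + 12/2.8
= 288 + 7.17 + 4.29
= 299.46 mOsm/kg ≈ 299.5 mOsm/kg
Osmolar gap = measured − calculated = 341 − 299.5 = 41.5 mOsm/kg

41.5 mOsm/kg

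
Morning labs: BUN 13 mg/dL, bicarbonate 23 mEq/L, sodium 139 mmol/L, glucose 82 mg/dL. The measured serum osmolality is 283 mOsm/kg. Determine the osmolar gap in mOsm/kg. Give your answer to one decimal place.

Calculated osmolality = 2·Na + glucose/18 + BUN/2.8
= 2·139 + 82/18 + 13/2.8
= 278 + 4.56 + 4.64
= 287.2 mOsm/kg ≈ 287.2 mOsm/kg
Osmolar gap = measured − calculated = 283 − 287.2 = -4.2 mOsm/kg

-4.2 mOsm/kg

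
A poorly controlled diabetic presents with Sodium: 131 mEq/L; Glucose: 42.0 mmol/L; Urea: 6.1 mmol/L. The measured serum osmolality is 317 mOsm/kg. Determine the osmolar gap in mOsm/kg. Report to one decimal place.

Calculated osmolality = 2·Na + glucose + urea
= 2·131 + 42 + 6.1
= 262 + 42 + 6.10
= 310.1 mOsm/kg ≈ 310.1 mOsm/kg
Osmolar gap = measured − calculated = 317 − 310.1 = 6.9 mOsm/kg

6.9 mOsm/kg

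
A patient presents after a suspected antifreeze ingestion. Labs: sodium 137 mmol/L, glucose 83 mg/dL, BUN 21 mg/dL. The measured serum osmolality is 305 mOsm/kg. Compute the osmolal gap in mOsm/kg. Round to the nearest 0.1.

18.9 mOsm/kg

Calculated osmolality = 2·Na + glucose/18 + BUN/2.8
= 2·137 + 83/18 + 21/2.8
= 274 + 4.61 + 7.50
= 286.11 mOsm/kg ≈ 286.1 mOsm/kg
Osmolar gap = measured − calculated = 305 − 286.1 = 18.9 mOsm/kg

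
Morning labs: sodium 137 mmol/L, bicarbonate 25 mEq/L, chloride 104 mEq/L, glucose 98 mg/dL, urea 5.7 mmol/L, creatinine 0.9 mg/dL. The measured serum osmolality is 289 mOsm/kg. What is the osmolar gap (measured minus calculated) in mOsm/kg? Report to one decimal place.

3.9 mOsm/kg

Calculated osmolality = 2·Na + glucose/18 + urea
= 2·137 + 98/18 + 5.7
= 274 + 5.44 + 5.70
= 285.14 mOsm/kg ≈ 285.1 mOsm/kg
Osmolar gap = measured − calculated = 289 − 285.1 = 3.9 mOsm/kg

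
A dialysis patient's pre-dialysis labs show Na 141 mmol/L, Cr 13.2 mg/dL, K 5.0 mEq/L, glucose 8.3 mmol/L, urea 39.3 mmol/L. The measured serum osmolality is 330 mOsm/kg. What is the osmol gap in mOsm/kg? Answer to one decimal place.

Calculated osmolality = 2·Na + glucose + urea
= 2·141 + 8.3 + 39.3
= 282 + 8.30 + 39.30
= 329.6 mOsm/kg ≈ 329.6 mOsm/kg
Osmolar gap = measured − calculated = 330 − 329.6 = 0.4 mOsm/kg

0.4 mOsm/kg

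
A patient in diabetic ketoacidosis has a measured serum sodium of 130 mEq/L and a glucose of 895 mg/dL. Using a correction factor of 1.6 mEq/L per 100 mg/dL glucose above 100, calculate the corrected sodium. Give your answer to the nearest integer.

Corrected Na = measured Na + 1.6 · (glucose − 100)/100
= 130 + 1.6 · (895 − 100)/100
= 130 + 12.7
= 142.7 mEq/L

143 mEq/L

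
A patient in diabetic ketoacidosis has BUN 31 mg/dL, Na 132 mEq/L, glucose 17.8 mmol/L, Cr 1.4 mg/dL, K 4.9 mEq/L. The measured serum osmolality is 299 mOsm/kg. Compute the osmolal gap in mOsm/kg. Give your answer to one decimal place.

6.1 mOsm/kg

Calculated osmolality = 2·Na + glucose + BUN/2.8
= 2·132 + 17.8 + 31/2.8
= 264 + 17.80 + 11.07
= 292.87 mOsm/kg ≈ 292.9 mOsm/kg
Osmolar gap = measured − calculated = 299 − 292.9 = 6.1 mOsm/kg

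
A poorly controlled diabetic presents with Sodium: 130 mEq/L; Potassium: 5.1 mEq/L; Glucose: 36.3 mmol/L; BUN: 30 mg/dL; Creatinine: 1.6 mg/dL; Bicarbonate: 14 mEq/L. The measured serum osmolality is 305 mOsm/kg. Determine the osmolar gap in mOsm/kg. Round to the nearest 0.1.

Calculated osmolality = 2·Na + glucose + BUN/2.8
= 2·130 + 36.3 + 30/2.8
= 260 + 36.30 + 10.71
= 307.01 mOsm/kg ≈ 307.0 mOsm/kg
Osmolar gap = measured − calculated = 305 − 307.0 = -2.0 mOsm/kg

-2.0 mOsm/kg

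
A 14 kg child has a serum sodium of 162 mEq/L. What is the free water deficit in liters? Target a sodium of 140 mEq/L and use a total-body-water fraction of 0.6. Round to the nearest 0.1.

1.3 L

TBW = 0.6 · 14 = 8.4 L
Free water deficit = TBW · (Na/140 − 1)
= 8.4 · (162/140 − 1)
= 8.4 · 0.1571
= 1.32 L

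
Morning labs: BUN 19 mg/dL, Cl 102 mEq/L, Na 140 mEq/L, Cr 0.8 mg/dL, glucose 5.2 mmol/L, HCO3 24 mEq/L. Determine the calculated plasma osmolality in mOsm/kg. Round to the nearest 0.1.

292.0 mOsm/kg

Calculated osmolality = 2·Na + glucose + BUN/2.8
= 2·140 + 5.2 + 19/2.8
= 280 + 5.20 + 6.79
= 291.99 mOsm/kg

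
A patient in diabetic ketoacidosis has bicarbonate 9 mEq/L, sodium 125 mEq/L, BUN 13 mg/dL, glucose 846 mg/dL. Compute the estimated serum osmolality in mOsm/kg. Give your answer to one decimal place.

301.6 mOsm/kg

Calculated osmolality = 2·Na + glucose/18 + BUN/2.8
= 2·125 + 846/18 + 13/2.8
= 250 + 47 + 4.64
= 301.64 mOsm/kg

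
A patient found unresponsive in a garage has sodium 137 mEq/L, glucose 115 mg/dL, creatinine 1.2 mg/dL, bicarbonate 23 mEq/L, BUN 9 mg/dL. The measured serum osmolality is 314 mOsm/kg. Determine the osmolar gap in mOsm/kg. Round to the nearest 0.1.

30.4 mOsm/kg

Calculated osmolality = 2·Na + glucose/18 + BUN/2.8
= 2·137 + 115/18 + 9/2.8
= 274 + 6.39 + 3.21
= 283.6 mOsm/kg ≈ 283.6 mOsm/kg
Osmolar gap = measured − calculated = 314 − 283.6 = 30.4 mOsm/kg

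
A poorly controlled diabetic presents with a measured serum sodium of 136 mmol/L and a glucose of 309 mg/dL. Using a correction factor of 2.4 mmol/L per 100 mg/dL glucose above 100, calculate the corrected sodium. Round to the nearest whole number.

141 mmol/L

Corrected Na = measured Na + 2.4 · (glucose − 100)/100
= 136 + 2.4 · (309 − 100)/100
= 136 + 5
= 141 mmol/L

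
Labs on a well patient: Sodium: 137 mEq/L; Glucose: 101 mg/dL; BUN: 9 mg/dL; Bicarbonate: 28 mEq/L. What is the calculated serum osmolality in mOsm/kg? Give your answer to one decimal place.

282.8 mOsm/kg

Calculated osmolality = 2·Na + glucose/18 + BUN/2.8
= 2·137 + 101/18 + 9/2.8
= 274 + 5.61 + 3.21
= 282.82 mOsm/kg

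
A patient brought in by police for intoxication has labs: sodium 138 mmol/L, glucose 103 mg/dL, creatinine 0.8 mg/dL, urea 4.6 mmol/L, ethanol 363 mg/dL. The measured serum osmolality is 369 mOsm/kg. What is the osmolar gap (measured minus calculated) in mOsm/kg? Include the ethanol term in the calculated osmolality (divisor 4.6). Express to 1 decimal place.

3.8 mOsm/kg

Calculated osmolality = 2·Na + glucose/18 + urea + ethanol/4.6
= 2·138 + 103/18 + 4.6 + 363/4.6
= 276 + 5.72 + 4.60 + 78.91
= 365.23 mOsm/kg ≈ 365.2 mOsm/kg
Osmolar gap = measured − calculated = 369 − 365.2 = 3.8 mOsm/kg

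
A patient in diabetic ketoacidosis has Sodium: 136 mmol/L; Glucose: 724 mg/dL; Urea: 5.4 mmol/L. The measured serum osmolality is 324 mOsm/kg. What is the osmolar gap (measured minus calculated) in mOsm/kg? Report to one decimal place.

6.4 mOsm/kg

Calculated osmolality = 2·Na + glucose/18 + urea
= 2·136 + 724/18 + 5.4
= 272 + 40.22 + 5.40
= 317.62 mOsm/kg ≈ 317.6 mOsm/kg
Osmolar gap = measured − calculated = 324 − 317.6 = 6.4 mOsm/kg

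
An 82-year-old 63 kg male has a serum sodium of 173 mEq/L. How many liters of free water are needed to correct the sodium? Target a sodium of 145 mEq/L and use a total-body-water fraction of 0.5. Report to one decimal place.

6.1 L

TBW = 0.5 · 63 = 31.5 L
Free water deficit = TBW · (Na/145 − 1)
= 31.5 · (173/145 − 1)
= 31.5 · 0.1931
= 6.08 L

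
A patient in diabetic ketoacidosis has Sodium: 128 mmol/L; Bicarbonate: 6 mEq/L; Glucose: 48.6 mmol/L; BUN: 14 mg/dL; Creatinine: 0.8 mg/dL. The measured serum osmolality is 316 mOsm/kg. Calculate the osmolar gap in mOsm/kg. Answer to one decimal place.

6.4 mOsm/kg

Calculated osmolality = 2·Na + glucose + BUN/2.8
= 2·128 + 48.6 + 14/2.8
= 256 + 48.60 + 5
= 309.6 mOsm/kg ≈ 309.6 mOsm/kg
Osmolar gap = measured − calculated = 316 − 309.6 = 6.4 mOsm/kg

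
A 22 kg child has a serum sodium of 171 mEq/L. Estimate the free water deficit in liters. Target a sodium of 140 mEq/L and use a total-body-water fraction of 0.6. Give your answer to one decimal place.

TBW = 0.6 · 22 = 13.2 L
Free water deficit = TBW · (Na/140 − 1)
= 13.2 · (171/140 − 1)
= 13.2 · 0.2214
= 2.92 L

2.9 L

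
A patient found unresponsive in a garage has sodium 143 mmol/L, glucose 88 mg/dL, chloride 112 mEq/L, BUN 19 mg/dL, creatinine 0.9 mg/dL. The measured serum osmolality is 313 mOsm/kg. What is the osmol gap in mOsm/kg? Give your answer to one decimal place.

Calculated osmolality = 2·Na + glucose/18 + BUN/2.8
= 2·143 + 88/18 + 19/2.8
= 286 + 4.89 + 6.79
= 297.68 mOsm/kg ≈ 297.7 mOsm/kg
Osmolar gap = measured − calculated = 313 − 297.7 = 15.3 mOsm/kg

15.3 mOsm/kg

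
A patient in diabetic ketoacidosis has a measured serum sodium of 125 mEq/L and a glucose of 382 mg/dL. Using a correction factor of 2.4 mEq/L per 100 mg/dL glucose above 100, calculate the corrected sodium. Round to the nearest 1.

Corrected Na = measured Na + 2.4 · (glucose − 100)/100
= 125 + 2.4 · (382 − 100)/100
= 125 + 6.8
= 131.8 mEq/L

132 mEq/L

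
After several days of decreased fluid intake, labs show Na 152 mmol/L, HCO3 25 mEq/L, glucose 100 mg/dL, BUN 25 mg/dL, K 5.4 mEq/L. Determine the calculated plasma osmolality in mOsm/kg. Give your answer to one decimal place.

Calculated osmolality = 2·Na + glucose/18 + BUN/2.8
= 2·152 + 100/18 + 25/2.8
= 304 + 5.56 + 8.93
= 318.49 mOsm/kg

318.5 mOsm/kg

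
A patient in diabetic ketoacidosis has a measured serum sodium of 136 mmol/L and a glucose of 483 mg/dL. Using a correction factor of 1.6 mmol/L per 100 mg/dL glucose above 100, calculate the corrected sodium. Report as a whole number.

142 mmol/L

Corrected Na = measured Na + 1.6 · (glucose − 100)/100
= 136 + 1.6 · (483 − 100)/100
= 136 + 6.1
= 142.1 mmol/L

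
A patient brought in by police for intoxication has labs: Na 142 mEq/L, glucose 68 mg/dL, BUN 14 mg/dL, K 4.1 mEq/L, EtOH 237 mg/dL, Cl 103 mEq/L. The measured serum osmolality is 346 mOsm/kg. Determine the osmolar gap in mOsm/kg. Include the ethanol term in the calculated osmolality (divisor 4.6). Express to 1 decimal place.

Calculated osmolality = 2·Na + glucose/18 + BUN/2.8 + ethanol/4.6
= 2·142 + 68/18 + 14/2.8 + 237/4.6
= 284 + 3.78 + 5 + 51.52
= 344.3 mOsm/kg ≈ 344.3 mOsm/kg
Osmolar gap = measured − calculated = 346 − 344.3 = 1.7 mOsm/kg

1.7 mOsm/kg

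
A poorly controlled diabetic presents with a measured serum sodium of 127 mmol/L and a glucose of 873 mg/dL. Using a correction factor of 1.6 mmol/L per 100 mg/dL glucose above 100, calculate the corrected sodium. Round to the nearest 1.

139 mmol/L

Corrected Na = measured Na + 1.6 · (glucose − 100)/100
= 127 + 1.6 · (873 − 100)/100
= 127 + 12.4
= 139.4 mmol/L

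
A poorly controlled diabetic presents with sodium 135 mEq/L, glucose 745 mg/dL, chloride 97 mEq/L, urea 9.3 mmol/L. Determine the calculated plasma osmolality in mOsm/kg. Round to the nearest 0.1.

Calculated osmolality = 2·Na + glucose/18 + urea
= 2·135 + 745/18 + 9.3
= 270 + 41.39 + 9.30
= 320.69 mOsm/kg

320.7 mOsm/kg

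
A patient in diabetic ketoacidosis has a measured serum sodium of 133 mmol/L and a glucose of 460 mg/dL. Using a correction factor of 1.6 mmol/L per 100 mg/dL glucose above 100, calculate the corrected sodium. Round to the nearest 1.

139 mmol/L

Corrected Na = measured Na + 1.6 · (glucose − 100)/100
= 133 + 1.6 · (460 − 100)/100
= 133 + 5.8
= 138.8 mmol/L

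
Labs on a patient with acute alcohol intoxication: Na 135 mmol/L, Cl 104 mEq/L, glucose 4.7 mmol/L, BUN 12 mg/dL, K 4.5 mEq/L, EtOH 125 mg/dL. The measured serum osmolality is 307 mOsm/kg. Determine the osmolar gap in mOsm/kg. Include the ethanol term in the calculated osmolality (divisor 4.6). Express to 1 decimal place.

0.8 mOsm/kg

Calculated osmolality = 2·Na + glucose + BUN/2.8 + ethanol/4.6
= 2·135 + 4.7 + 12/2.8 + 125/4.6
= 270 + 4.70 + 4.29 + 27.17
= 306.16 mOsm/kg ≈ 306.2 mOsm/kg
Osmolar gap = measured − calculated = 307 − 306.2 = 0.8 mOsm/kg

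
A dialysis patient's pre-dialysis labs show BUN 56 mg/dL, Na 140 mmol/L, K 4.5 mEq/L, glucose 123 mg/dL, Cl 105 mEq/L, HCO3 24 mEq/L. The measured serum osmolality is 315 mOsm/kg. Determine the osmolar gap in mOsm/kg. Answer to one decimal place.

8.2 mOsm/kg

Calculated osmolality = 2·Na + glucose/18 + BUN/2.8
= 2·140 + 123/18 + 56/2.8
= 280 + 6.83 + 20
= 306.83 mOsm/kg ≈ 306.8 mOsm/kg
Osmolar gap = measured − calculated = 315 − 306.8 = 8.2 mOsm/kg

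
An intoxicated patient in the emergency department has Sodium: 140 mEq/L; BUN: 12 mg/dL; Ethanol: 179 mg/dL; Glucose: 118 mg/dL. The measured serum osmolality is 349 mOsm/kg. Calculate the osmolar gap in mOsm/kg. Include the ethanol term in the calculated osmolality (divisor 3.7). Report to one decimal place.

Calculated osmolality = 2·Na + glucose/18 + BUN/2.8 + ethanol/3.7
= 2·140 + 118/18 + 12/2.8 + 179/3.7
= 280 + 6.56 + 4.29 + 48.38
= 339.23 mOsm/kg ≈ 339.2 mOsm/kg
Osmolar gap = measured − calculated = 349 − 339.2 = 9.8 mOsm/kg

9.8 mOsm/kg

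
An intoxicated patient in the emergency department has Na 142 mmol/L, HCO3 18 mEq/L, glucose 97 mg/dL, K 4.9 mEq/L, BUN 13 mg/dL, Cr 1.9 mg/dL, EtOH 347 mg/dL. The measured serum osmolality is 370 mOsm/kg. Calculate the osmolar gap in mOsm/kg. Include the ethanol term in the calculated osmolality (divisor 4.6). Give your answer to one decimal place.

0.5 mOsm/kg

Calculated osmolality = 2·Na + glucose/18 + BUN/2.8 + ethanol/4.6
= 2·142 + 97/18 + 13/2.8 + 347/4.6
= 284 + 5.39 + 4.64 + 75.43
= 369.46 mOsm/kg ≈ 369.5 mOsm/kg
Osmolar gap = measured − calculated = 370 − 369.5 = 0.5 mOsm/kg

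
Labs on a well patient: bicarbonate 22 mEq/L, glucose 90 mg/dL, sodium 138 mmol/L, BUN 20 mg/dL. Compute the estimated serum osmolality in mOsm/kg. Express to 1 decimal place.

Calculated osmolality = 2·Na + glucose/18 + BUN/2.8
= 2·138 + 90/18 + 20/2.8
= 276 + 5 + 7.14
= 288.14 mOsm/kg

288.1 mOsm/kg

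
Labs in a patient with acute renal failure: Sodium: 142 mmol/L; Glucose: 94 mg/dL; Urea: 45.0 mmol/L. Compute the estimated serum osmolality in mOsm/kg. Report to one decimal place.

Calculated osmolality = 2·Na + glucose/18 + urea
= 2·142 + 94/18 + 45
= 284 + 5.22 + 45
= 334.22 mOsm/kg

334.2 mOsm/kg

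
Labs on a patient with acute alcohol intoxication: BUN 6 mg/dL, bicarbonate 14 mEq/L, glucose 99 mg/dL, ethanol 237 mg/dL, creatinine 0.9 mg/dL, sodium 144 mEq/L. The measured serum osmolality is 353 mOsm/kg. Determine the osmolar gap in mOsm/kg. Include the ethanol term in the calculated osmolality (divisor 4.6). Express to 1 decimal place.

5.8 mOsm/kg

Calculated osmolality = 2·Na + glucose/18 + BUN/2.8 + ethanol/4.6
= 2·144 + 99/18 + 6/2.8 + 237/4.6
= 288 + 5.50 + 2.14 + 51.52
= 347.16 mOsm/kg ≈ 347.2 mOsm/kg
Osmolar gap = measured − calculated = 353 − 347.2 = 5.8 mOsm/kg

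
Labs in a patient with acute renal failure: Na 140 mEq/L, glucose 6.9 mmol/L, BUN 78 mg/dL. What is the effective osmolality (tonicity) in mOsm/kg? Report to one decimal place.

Effective osmolality excludes urea (freely permeant across cell membranes):
2·Na + glucose
= 2·140 + 6.9
= 280 + 6.9
= 286.9 mOsm/kg

286.9 mOsm/kg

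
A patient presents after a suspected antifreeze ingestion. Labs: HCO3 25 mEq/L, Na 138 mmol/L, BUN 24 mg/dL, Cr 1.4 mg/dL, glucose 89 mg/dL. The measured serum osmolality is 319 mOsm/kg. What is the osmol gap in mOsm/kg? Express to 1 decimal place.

29.5 mOsm/kg

Calculated osmolality = 2·Na + glucose/18 + BUN/2.8
= 2·138 + 89/18 + 24/2.8
= 276 + 4.94 + 8.57
= 289.51 mOsm/kg ≈ 289.5 mOsm/kg
Osmolar gap = measured − calculated = 319 − 289.5 = 29.5 mOsm/kg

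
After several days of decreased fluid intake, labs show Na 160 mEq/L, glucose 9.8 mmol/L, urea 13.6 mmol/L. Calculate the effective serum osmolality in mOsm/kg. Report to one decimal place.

Effective osmolality excludes urea (freely permeant across cell membranes):
2·Na + glucose
= 2·160 + 9.8
= 320 + 9.8
= 329.8 mOsm/kg

329.8 mOsm/kg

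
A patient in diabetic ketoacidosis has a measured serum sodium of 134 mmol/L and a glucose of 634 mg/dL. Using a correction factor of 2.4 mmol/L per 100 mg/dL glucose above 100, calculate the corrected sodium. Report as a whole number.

Corrected Na = measured Na + 2.4 · (glucose − 100)/100
= 134 + 2.4 · (634 − 100)/100
= 134 + 12.8
= 146.8 mmol/L

147 mmol/L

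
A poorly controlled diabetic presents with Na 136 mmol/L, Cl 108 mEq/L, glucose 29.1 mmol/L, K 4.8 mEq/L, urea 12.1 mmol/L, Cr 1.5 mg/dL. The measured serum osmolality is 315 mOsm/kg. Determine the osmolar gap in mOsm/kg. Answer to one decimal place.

1.8 mOsm/kg

Calculated osmolality = 2·Na + glucose + urea
= 2·136 + 29.1 + 12.1
= 272 + 29.10 + 12.10
= 313.2 mOsm/kg ≈ 313.2 mOsm/kg
Osmolar gap = measured − calculated = 315 − 313.2 = 1.8 mOsm/kg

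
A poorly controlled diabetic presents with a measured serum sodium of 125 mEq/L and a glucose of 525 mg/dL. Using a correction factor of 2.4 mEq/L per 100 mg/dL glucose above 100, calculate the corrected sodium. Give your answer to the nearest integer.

135 mEq/L

Corrected Na = measured Na + 2.4 · (glucose − 100)/100
= 125 + 2.4 · (525 − 100)/100
= 125 + 10.2
= 135.2 mEq/L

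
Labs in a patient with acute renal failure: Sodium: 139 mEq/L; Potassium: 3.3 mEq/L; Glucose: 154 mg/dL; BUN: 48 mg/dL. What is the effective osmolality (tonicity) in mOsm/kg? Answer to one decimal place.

Effective osmolality excludes urea (freely permeant across cell membranes):
2·Na + glucose/18
= 2·139 + 154/18
= 278 + 8.56
= 286.56 mOsm/kg

286.6 mOsm/kg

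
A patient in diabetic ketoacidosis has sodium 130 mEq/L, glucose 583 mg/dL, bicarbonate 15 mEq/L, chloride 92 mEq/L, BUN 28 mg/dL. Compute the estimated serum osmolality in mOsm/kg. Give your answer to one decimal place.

302.4 mOsm/kg

Calculated osmolality = 2·Na + glucose/18 + BUN/2.8
= 2·130 + 583/18 + 28/2.8
= 260 + 32.39 + 10
= 302.39 mOsm/kg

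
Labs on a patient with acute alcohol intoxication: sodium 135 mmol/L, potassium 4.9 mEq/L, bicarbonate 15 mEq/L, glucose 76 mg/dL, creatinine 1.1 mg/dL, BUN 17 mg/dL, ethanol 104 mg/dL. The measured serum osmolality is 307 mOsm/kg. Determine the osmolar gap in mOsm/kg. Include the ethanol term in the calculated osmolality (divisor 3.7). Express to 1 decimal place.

Calculated osmolality = 2·Na + glucose/18 + BUN/2.8 + ethanol/3.7
= 2·135 + 76/18 + 17/2.8 + 104/3.7
= 270 + 4.22 + 6.07 + 28.11
= 308.4 mOsm/kg ≈ 308.4 mOsm/kg
Osmolar gap = measured − calculated = 307 − 308.4 = -1.4 mOsm/kg

-1.4 mOsm/kg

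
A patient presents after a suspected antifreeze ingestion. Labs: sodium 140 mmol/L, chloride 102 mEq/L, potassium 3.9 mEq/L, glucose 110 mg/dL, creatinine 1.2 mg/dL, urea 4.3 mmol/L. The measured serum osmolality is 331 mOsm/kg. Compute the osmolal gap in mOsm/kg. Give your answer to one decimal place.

40.6 mOsm/kg

Calculated osmolality = 2·Na + glucose/18 + urea
= 2·140 + 110/18 + 4.3
= 280 + 6.11 + 4.30
= 290.41 mOsm/kg ≈ 290.4 mOsm/kg
Osmolar gap = measured − calculated = 331 − 290.4 = 40.6 mOsm/kg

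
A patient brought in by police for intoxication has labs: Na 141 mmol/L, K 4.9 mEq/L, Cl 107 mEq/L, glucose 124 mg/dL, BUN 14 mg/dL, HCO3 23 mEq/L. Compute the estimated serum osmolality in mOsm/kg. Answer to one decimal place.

293.9 mOsm/kg

Calculated osmolality = 2·Na + glucose/18 + BUN/2.8
= 2·141 + 124/18 + 14/2.8
= 282 + 6.89 + 5
= 293.89 mOsm/kg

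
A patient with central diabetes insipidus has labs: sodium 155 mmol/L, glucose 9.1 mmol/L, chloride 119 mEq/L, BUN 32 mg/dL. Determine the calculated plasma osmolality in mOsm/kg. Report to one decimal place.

330.5 mOsm/kg

Calculated osmolality = 2·Na + glucose + BUN/2.8
= 2·155 + 9.1 + 32/2.8
= 310 + 9.10 + 11.43
= 330.53 mOsm/kg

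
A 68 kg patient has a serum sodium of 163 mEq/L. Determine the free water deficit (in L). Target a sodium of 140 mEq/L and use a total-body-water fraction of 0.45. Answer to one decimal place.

5.0 L

TBW = 0.45 · 68 = 30.6 L
Free water deficit = TBW · (Na/140 − 1)
= 30.6 · (163/140 − 1)
= 30.6 · 0.1643
= 5.03 L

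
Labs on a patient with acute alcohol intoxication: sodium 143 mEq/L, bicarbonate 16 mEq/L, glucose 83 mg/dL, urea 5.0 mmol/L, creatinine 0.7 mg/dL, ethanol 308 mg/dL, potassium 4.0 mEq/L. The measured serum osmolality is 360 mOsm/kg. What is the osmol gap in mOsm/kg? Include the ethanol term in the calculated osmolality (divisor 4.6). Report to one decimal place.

-2.6 mOsm/kg

Calculated osmolality = 2·Na + glucose/18 + urea + ethanol/4.6
= 2·143 + 83/18 + 5 + 308/4.6
= 286 + 4.61 + 5 + 66.96
= 362.57 mOsm/kg ≈ 362.6 mOsm/kg
Osmolar gap = measured − calculated = 360 − 362.6 = -2.6 mOsm/kg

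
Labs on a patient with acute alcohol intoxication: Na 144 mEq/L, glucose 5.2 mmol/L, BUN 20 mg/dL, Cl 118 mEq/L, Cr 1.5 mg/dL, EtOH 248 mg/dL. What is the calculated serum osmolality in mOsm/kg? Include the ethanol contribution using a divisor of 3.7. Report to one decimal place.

Calculated osmolality = 2·Na + glucose + BUN/2.8 + ethanol/3.7
= 2·144 + 5.2 + 20/2.8 + 248/3.7
= 288 + 5.20 + 7.14 + 67.03
= 367.37 mOsm/kg

367.4 mOsm/kg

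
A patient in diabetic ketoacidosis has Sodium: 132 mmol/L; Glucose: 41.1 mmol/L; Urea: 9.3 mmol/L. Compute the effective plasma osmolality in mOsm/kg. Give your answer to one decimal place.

305.1 mOsm/kg

Effective osmolality excludes urea (freely permeant across cell membranes):
2·Na + glucose
= 2·132 + 41.1
= 264 + 41.1
= 305.1 mOsm/kg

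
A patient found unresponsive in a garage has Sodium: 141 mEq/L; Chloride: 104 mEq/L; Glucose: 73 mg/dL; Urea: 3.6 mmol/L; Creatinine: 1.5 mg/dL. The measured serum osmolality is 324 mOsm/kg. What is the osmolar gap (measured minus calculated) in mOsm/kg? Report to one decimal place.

34.3 mOsm/kg

Calculated osmolality = 2·Na + glucose/18 + urea
= 2·141 + 73/18 + 3.6
= 282 + 4.06 + 3.60
= 289.66 mOsm/kg ≈ 289.7 mOsm/kg
Osmolar gap = measured − calculated = 324 − 289.7 = 34.3 mOsm/kg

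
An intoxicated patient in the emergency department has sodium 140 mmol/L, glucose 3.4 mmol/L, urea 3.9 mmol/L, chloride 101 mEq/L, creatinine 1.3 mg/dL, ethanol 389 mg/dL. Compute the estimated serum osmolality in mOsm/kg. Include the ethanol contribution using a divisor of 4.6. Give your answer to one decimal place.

Calculated osmolality = 2·Na + glucose + urea + ethanol/4.6
= 2·140 + 3.4 + 3.9 + 389/4.6
= 280 + 3.40 + 3.90 + 84.57
= 371.87 mOsm/kg

371.9 mOsm/kg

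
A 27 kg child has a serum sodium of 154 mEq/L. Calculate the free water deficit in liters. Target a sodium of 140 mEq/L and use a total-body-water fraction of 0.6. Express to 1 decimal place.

1.6 L

TBW = 0.6 · 27 = 16.2 L
Free water deficit = TBW · (Na/140 − 1)
= 16.2 · (154/140 − 1)
= 16.2 · 0.1
= 1.62 L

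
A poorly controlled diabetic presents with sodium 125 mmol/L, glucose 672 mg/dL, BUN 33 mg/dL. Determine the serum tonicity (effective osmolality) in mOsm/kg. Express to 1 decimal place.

287.3 mOsm/kg

Effective osmolality excludes urea (freely permeant across cell membranes):
2·Na + glucose/18
= 2·125 + 672/18
= 250 + 37.33
= 287.33 mOsm/kg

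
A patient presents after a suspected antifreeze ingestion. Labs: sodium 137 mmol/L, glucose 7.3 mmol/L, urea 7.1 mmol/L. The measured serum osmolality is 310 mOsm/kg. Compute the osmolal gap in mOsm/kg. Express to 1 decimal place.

21.6 mOsm/kg

Calculated osmolality = 2·Na + glucose + urea
= 2·137 + 7.3 + 7.1
= 274 + 7.30 + 7.10
= 288.4 mOsm/kg ≈ 288.4 mOsm/kg
Osmolar gap = measured − calculated = 310 − 288.4 = 21.6 mOsm/kg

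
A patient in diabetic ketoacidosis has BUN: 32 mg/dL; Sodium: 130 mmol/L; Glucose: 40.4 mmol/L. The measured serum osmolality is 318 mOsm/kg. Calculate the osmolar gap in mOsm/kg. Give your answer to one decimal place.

6.2 mOsm/kg

Calculated osmolality = 2·Na + glucose + BUN/2.8
= 2·130 + 40.4 + 32/2.8
= 260 + 40.40 + 11.43
= 311.83 mOsm/kg ≈ 311.8 mOsm/kg
Osmolar gap = measured − calculated = 318 − 311.8 = 6.2 mOsm/kg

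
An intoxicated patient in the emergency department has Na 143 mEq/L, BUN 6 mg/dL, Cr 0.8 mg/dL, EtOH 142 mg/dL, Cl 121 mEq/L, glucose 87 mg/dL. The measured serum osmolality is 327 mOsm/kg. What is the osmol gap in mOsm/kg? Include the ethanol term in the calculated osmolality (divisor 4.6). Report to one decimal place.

Calculated osmolality = 2·Na + glucose/18 + BUN/2.8 + ethanol/4.6
= 2·143 + 87/18 + 6/2.8 + 142/4.6
= 286 + 4.83 + 2.14 + 30.87
= 323.84 mOsm/kg ≈ 323.8 mOsm/kg
Osmolar gap = measured − calculated = 327 − 323.8 = 3.2 mOsm/kg

3.2 mOsm/kg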